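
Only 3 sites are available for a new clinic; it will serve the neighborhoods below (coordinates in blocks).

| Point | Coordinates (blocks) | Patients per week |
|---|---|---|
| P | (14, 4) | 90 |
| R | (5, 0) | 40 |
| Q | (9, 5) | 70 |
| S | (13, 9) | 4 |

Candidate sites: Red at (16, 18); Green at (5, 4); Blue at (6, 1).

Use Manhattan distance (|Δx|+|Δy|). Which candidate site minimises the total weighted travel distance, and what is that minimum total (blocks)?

Total weighted distance at each candidate:
  Red (16, 18): total = 4048
  Green (5, 4): total = 1372
  Blue (6, 1): total = 1620
Minimum is at Green with total 1372 blocks.

Green, total 1372 blocks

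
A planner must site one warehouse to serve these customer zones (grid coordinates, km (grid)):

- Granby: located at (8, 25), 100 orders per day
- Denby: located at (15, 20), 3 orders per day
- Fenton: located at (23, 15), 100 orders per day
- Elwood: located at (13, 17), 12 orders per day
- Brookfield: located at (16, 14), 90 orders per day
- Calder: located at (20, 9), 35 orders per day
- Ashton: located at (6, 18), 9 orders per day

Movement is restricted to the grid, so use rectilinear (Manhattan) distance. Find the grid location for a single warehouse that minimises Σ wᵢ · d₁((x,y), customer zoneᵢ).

Manhattan distance separates: Σwᵢ(|x−xᵢ|+|y−yᵢ|) = Σwᵢ|x−xᵢ| + Σwᵢ|y−yᵢ|, so x and y are optimised independently as 1-D weighted medians.
Total weight W = 349; half = 174.5.
x-coordinate, sorted with cumulative weight:
  x=6 (Ashton, w=9) cum 9
  x=8 (Granby, w=100) cum 109
  x=13 (Elwood, w=12) cum 121
  x=15 (Denby, w=3) cum 124
  x=16 (Brookfield, w=90) cum 214  ← median
  x=20 (Calder, w=35) cum 249
  x=23 (Fenton, w=100) cum 349
⇒ x* = 16
y-coordinate, sorted with cumulative weight:
  y=9 (Calder, w=35) cum 35
  y=14 (Brookfield, w=90) cum 125
  y=15 (Fenton, w=100) cum 225  ← median
  y=17 (Elwood, w=12) cum 237
  y=18 (Ashton, w=9) cum 246
  y=20 (Denby, w=3) cum 249
  y=25 (Granby, w=100) cum 349
⇒ y* = 15

(16, 15)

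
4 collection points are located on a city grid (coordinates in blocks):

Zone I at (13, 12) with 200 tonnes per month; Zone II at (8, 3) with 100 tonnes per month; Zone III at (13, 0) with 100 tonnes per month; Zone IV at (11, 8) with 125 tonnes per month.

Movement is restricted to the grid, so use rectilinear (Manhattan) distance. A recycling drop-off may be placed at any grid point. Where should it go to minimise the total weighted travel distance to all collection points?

Manhattan distance separates: Σwᵢ(|x−xᵢ|+|y−yᵢ|) = Σwᵢ|x−xᵢ| + Σwᵢ|y−yᵢ|, so x and y are optimised independently as 1-D weighted medians.
Total weight W = 525; half = 262.5.
x-coordinate, sorted with cumulative weight:
  x=8 (Zone II, w=100) cum 100
  x=11 (Zone IV, w=125) cum 225
  x=13 (Zone I, w=200) cum 425  ← median
  x=13 (Zone III, w=100) cum 525
⇒ x* = 13
y-coordinate, sorted with cumulative weight:
  y=0 (Zone III, w=100) cum 100
  y=3 (Zone II, w=100) cum 200
  y=8 (Zone IV, w=125) cum 325  ← median
  y=12 (Zone I, w=200) cum 525
⇒ y* = 8

(13, 8)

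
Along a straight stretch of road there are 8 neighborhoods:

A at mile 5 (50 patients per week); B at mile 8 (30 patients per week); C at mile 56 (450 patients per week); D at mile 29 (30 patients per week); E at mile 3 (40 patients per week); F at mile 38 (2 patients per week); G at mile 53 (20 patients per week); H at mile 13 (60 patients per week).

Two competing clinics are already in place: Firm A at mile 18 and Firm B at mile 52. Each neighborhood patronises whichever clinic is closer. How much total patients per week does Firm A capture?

210

The indifferent point is the midpoint (18+52)/2 = 35; neighborhoods left of it (closer to Firm A at 18) go to Firm A, those right go to Firm B.
  E at 3 (w=40) → Firm A
  A at 5 (w=50) → Firm A
  B at 8 (w=30) → Firm A
  H at 13 (w=60) → Firm A
  D at 29 (w=30) → Firm A
  F at 38 (w=2) → Firm B
  G at 53 (w=20) → Firm B
  C at 56 (w=450) → Firm B
Firm A captures 210; Firm B captures 472.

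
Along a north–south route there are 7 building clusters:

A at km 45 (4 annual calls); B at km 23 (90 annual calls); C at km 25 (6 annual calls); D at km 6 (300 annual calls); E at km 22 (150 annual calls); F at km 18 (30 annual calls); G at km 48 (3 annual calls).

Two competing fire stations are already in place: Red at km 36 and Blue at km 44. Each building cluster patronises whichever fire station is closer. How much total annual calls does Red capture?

The indifferent point is the midpoint (36+44)/2 = 40; building clusters left of it (closer to Red at 36) go to Red, those right go to Blue.
  D at 6 (w=300) → Red
  F at 18 (w=30) → Red
  E at 22 (w=150) → Red
  B at 23 (w=90) → Red
  C at 25 (w=6) → Red
  A at 45 (w=4) → Blue
  G at 48 (w=3) → Blue
Red captures 576; Blue captures 7.

576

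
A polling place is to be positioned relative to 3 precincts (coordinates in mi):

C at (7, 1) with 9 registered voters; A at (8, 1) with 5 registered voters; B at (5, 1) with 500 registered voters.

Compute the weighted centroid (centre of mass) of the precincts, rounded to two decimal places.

(5.06, 1.00)

The minimiser of Σwᵢ‖p−pᵢ‖² is the weighted centroid p* = (Σwᵢpᵢ)/(Σwᵢ).
Σwᵢ = 514.
Σwᵢxᵢ = 9·7 + 5·8 + 500·5 = 2603.
Σwᵢyᵢ = 9·1 + 5·1 + 500·1 = 514.
x* = 2603/514 = 5.06, y* = 514/514 = 1.00.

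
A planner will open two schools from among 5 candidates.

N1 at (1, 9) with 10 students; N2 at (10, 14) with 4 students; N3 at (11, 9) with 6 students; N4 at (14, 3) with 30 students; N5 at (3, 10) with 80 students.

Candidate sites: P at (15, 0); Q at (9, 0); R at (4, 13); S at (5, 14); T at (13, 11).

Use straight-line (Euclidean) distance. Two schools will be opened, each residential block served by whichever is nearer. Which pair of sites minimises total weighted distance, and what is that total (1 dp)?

Evaluate every pair (each demand assigned to the nearer of the two):
  {P, R}: total = 470.6
  {Q, R}: total = 550.6
  {R, T}: total = 578.8
  {P, S}: total = 583.5
  {Q, S}: total = 663.6
  {S, T}: total = 697.6
  {R, S}: total = 794.1
  {P, T}: total = 1054.5
  {Q, T}: total = 1133.3
  {P, Q}: total = 1259.7
Best pair: {P, R} with total 470.6.

{P, R}, total 470.6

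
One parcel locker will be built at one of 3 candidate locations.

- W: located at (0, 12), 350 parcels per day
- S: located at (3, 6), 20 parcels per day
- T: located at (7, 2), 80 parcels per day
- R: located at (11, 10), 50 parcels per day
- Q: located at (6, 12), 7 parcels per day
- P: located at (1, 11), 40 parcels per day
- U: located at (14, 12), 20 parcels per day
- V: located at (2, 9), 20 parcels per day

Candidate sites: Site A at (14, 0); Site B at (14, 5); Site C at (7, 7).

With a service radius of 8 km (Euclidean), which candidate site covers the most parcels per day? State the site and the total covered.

Coverage radius r = 8 km; a point is covered iff (Δx)²+(Δy)² ≤ 8² = 64.
  Site A (14, 0): covers {T} → 80
  Site B (14, 5): covers {T, R, U} → 150
  Site C (7, 7): covers {S, T, R, Q, P, V} → 217
Maximum coverage at Site C: 217 parcels per day.

Site C, covering 217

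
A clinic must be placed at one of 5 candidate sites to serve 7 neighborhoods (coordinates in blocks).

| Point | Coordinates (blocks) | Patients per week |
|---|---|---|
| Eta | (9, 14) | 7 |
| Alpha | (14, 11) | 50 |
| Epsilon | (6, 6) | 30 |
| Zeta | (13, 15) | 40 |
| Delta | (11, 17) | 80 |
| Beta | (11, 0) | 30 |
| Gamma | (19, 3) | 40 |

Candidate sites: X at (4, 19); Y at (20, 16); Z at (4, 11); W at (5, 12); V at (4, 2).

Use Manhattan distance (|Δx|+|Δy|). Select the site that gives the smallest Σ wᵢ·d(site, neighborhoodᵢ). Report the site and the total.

W, total 3532 blocks

Total weighted distance at each candidate:
  X (4, 19): total = 4680
  Y (20, 16): total = 3791
  Z (4, 11): total = 3786
  W (5, 12): total = 3532
  V (4, 2): total = 4799
Minimum is at W with total 3532 blocks.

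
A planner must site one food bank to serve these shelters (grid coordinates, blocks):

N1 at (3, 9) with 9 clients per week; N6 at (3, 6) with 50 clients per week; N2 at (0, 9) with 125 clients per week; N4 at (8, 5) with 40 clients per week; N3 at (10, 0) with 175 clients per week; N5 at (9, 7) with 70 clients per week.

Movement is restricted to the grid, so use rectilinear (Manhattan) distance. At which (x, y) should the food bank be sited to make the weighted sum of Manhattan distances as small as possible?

Manhattan distance separates: Σwᵢ(|x−xᵢ|+|y−yᵢ|) = Σwᵢ|x−xᵢ| + Σwᵢ|y−yᵢ|, so x and y are optimised independently as 1-D weighted medians.
Total weight W = 469; half = 234.5.
x-coordinate, sorted with cumulative weight:
  x=0 (N2, w=125) cum 125
  x=3 (N1, w=9) cum 134
  x=3 (N6, w=50) cum 184
  x=8 (N4, w=40) cum 224
  x=9 (N5, w=70) cum 294  ← median
  x=10 (N3, w=175) cum 469
⇒ x* = 9
y-coordinate, sorted with cumulative weight:
  y=0 (N3, w=175) cum 175
  y=5 (N4, w=40) cum 215
  y=6 (N6, w=50) cum 265  ← median
  y=7 (N5, w=70) cum 335
  y=9 (N1, w=9) cum 344
  y=9 (N2, w=125) cum 469
⇒ y* = 6

(9, 6)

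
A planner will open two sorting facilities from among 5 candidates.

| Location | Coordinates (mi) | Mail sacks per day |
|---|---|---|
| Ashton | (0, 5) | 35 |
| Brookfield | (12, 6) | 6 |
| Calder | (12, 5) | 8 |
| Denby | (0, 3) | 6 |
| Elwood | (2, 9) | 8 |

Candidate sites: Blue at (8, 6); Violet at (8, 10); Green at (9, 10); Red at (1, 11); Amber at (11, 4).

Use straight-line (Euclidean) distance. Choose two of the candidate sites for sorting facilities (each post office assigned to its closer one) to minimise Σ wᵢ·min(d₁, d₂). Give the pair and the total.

{Red, Amber}, total 303.9

Evaluate every pair (each demand assigned to the nearer of the two):
  {Red, Amber}: total = 303.9
  {Blue, Red}: total = 336.1
  {Green, Red}: total = 355.8
  {Violet, Red}: total = 364.3
  {Blue, Amber}: total = 411.8
  {Blue, Violet}: total = 439.1
  {Blue, Green}: total = 444.1
  {Violet, Amber}: total = 467.4
  {Green, Amber}: total = 507.9
  {Violet, Green}: total = 519.3
Best pair: {Red, Amber} with total 303.9.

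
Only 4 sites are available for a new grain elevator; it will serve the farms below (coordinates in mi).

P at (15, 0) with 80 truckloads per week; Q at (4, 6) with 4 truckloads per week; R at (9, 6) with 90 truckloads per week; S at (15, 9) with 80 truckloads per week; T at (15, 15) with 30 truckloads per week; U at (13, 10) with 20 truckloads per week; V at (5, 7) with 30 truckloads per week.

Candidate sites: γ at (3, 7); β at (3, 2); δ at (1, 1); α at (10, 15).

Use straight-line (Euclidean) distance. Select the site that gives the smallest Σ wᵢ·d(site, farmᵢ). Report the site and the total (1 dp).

α, total 3297.6 mi

Total weighted distance at each candidate:
  γ (3, 7): total = 3339.2
  β (3, 2): total = 3698.6
  δ (1, 1): total = 4395.5
  α (10, 15): total = 3297.6
Minimum is at α with total 3297.6 mi.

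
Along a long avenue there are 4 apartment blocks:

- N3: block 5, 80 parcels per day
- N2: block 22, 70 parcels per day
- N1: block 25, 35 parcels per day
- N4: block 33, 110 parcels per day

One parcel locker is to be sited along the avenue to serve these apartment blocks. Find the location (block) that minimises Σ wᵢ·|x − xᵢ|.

x = 22

For a sum of weighted absolute distances on a line, the optimum is the weighted median (not the mean). Total weight W = 295; half-weight = 147.5.
Sort by position and accumulate weight:
  block 5 (N3, w=80) → cum 80
  block 22 (N2, w=70) → cum 150  ≥ 147.5 → median here
  block 25 (N1, w=35) → cum 185
  block 33 (N4, w=110) → cum 295
Optimal location: block 22.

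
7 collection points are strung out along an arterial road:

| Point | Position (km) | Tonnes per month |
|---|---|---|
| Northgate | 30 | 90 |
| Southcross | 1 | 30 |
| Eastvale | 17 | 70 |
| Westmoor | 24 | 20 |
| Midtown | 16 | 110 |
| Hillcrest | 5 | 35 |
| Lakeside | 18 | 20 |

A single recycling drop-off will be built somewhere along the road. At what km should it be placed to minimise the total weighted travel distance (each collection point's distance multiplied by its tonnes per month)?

For a sum of weighted absolute distances on a line, the optimum is the weighted median (not the mean). Total weight W = 375; half-weight = 187.5.
Sort by position and accumulate weight:
  km 1 (Southcross, w=30) → cum 30
  km 5 (Hillcrest, w=35) → cum 65
  km 16 (Midtown, w=110) → cum 175
  km 17 (Eastvale, w=70) → cum 245  ≥ 187.5 → median here
  km 18 (Lakeside, w=20) → cum 265
  km 24 (Westmoor, w=20) → cum 285
  km 30 (Northgate, w=90) → cum 375
Optimal location: km 17.

x = 17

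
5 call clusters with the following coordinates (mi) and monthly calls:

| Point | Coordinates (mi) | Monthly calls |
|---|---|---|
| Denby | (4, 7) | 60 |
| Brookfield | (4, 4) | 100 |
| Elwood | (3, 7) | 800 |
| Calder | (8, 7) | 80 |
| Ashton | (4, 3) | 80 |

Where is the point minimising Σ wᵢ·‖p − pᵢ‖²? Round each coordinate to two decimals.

The minimiser of Σwᵢ‖p−pᵢ‖² is the weighted centroid p* = (Σwᵢpᵢ)/(Σwᵢ).
Σwᵢ = 1120.
Σwᵢxᵢ = 60·4 + 100·4 + 800·3 + 80·8 + 80·4 = 4000.
Σwᵢyᵢ = 60·7 + 100·4 + 800·7 + 80·7 + 80·3 = 7220.
x* = 4000/1120 = 3.57, y* = 7220/1120 = 6.45.

(3.57, 6.45)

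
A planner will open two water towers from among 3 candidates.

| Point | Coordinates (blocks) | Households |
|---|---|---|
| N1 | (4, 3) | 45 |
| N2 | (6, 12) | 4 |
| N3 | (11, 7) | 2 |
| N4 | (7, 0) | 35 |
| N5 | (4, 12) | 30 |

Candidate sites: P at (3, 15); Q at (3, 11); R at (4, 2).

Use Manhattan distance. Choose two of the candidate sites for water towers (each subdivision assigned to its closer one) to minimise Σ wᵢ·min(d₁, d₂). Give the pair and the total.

Evaluate every pair (each demand assigned to the nearer of the two):
  {Q, R}: total = 320
  {P, R}: total = 388
  {P, Q}: total = 1030
Best pair: {Q, R} with total 320.

{Q, R}, total 320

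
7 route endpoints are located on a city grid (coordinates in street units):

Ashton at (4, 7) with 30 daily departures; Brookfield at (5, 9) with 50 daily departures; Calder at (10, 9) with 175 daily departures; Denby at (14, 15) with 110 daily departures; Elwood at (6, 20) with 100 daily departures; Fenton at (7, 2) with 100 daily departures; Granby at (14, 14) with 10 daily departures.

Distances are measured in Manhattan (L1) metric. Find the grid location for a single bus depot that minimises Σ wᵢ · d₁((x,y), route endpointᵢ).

Manhattan distance separates: Σwᵢ(|x−xᵢ|+|y−yᵢ|) = Σwᵢ|x−xᵢ| + Σwᵢ|y−yᵢ|, so x and y are optimised independently as 1-D weighted medians.
Total weight W = 575; half = 287.5.
x-coordinate, sorted with cumulative weight:
  x=4 (Ashton, w=30) cum 30
  x=5 (Brookfield, w=50) cum 80
  x=6 (Elwood, w=100) cum 180
  x=7 (Fenton, w=100) cum 280
  x=10 (Calder, w=175) cum 455  ← median
  x=14 (Denby, w=110) cum 565
  x=14 (Granby, w=10) cum 575
⇒ x* = 10
y-coordinate, sorted with cumulative weight:
  y=2 (Fenton, w=100) cum 100
  y=7 (Ashton, w=30) cum 130
  y=9 (Brookfield, w=50) cum 180
  y=9 (Calder, w=175) cum 355  ← median
  y=14 (Granby, w=10) cum 365
  y=15 (Denby, w=110) cum 475
  y=20 (Elwood, w=100) cum 575
⇒ y* = 9

(10, 9)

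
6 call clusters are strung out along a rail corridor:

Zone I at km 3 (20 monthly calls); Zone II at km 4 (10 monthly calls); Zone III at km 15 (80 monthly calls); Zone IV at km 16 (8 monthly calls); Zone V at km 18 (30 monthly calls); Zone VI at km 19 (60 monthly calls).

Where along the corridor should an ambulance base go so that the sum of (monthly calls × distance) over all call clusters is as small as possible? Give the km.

For a sum of weighted absolute distances on a line, the optimum is the weighted median (not the mean). Total weight W = 208; half-weight = 104.
Sort by position and accumulate weight:
  km 3 (Zone I, w=20) → cum 20
  km 4 (Zone II, w=10) → cum 30
  km 15 (Zone III, w=80) → cum 110  ≥ 104 → median here
  km 16 (Zone IV, w=8) → cum 118
  km 18 (Zone V, w=30) → cum 148
  km 19 (Zone VI, w=60) → cum 208
Optimal location: km 15.

x = 15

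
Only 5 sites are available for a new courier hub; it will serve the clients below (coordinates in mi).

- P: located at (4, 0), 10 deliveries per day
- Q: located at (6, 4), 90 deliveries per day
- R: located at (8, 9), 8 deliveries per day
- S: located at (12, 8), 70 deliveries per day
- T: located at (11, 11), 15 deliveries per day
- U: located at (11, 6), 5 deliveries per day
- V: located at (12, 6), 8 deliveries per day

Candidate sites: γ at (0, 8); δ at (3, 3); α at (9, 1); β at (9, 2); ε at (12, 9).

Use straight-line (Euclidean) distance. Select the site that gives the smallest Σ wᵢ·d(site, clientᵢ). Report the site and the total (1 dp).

Total weighted distance at each candidate:
  γ (0, 8): total = 1967.2
  δ (3, 3): total = 1387.7
  α (9, 1): total = 1257.0
  β (9, 2): total = 1105.1
  ε (12, 9): total = 998.7
Minimum is at ε with total 998.7 mi.

ε, total 998.7 mi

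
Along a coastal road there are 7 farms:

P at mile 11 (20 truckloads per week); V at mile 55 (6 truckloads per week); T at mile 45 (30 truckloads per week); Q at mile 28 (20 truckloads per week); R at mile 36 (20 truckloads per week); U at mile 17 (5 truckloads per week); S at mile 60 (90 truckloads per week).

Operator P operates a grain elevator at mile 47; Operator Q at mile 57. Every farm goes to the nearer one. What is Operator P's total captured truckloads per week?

The indifferent point is the midpoint (47+57)/2 = 52; farms left of it (closer to Operator P at 47) go to Operator P, those right go to Operator Q.
  P at 11 (w=20) → Operator P
  U at 17 (w=5) → Operator P
  Q at 28 (w=20) → Operator P
  R at 36 (w=20) → Operator P
  T at 45 (w=30) → Operator P
  V at 55 (w=6) → Operator Q
  S at 60 (w=90) → Operator Q
Operator P captures 95; Operator Q captures 96.

95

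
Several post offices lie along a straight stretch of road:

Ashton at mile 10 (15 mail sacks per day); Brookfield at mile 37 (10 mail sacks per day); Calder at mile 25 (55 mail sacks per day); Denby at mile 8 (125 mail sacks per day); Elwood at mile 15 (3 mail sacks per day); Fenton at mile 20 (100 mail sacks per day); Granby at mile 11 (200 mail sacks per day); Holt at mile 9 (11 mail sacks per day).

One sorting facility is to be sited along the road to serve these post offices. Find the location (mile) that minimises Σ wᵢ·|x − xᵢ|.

For a sum of weighted absolute distances on a line, the optimum is the weighted median (not the mean). Total weight W = 519; half-weight = 259.5.
Sort by position and accumulate weight:
  mile 8 (Denby, w=125) → cum 125
  mile 9 (Holt, w=11) → cum 136
  mile 10 (Ashton, w=15) → cum 151
  mile 11 (Granby, w=200) → cum 351  ≥ 259.5 → median here
  mile 15 (Elwood, w=3) → cum 354
  mile 20 (Fenton, w=100) → cum 454
  mile 25 (Calder, w=55) → cum 509
  mile 37 (Brookfield, w=10) → cum 519
Optimal location: mile 11.

x = 11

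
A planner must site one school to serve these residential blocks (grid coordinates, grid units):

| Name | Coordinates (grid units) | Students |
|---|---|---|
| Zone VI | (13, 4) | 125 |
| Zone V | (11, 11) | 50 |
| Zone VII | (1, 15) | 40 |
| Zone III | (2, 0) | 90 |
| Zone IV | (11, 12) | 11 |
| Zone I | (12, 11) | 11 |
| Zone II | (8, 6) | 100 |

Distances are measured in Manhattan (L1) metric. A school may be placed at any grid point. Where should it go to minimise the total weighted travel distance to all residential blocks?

(8, 4)

Manhattan distance separates: Σwᵢ(|x−xᵢ|+|y−yᵢ|) = Σwᵢ|x−xᵢ| + Σwᵢ|y−yᵢ|, so x and y are optimised independently as 1-D weighted medians.
Total weight W = 427; half = 213.5.
x-coordinate, sorted with cumulative weight:
  x=1 (Zone VII, w=40) cum 40
  x=2 (Zone III, w=90) cum 130
  x=8 (Zone II, w=100) cum 230  ← median
  x=11 (Zone V, w=50) cum 280
  x=11 (Zone IV, w=11) cum 291
  x=12 (Zone I, w=11) cum 302
  x=13 (Zone VI, w=125) cum 427
⇒ x* = 8
y-coordinate, sorted with cumulative weight:
  y=0 (Zone III, w=90) cum 90
  y=4 (Zone VI, w=125) cum 215  ← median
  y=6 (Zone II, w=100) cum 315
  y=11 (Zone V, w=50) cum 365
  y=11 (Zone I, w=11) cum 376
  y=12 (Zone IV, w=11) cum 387
  y=15 (Zone VII, w=40) cum 427
⇒ y* = 4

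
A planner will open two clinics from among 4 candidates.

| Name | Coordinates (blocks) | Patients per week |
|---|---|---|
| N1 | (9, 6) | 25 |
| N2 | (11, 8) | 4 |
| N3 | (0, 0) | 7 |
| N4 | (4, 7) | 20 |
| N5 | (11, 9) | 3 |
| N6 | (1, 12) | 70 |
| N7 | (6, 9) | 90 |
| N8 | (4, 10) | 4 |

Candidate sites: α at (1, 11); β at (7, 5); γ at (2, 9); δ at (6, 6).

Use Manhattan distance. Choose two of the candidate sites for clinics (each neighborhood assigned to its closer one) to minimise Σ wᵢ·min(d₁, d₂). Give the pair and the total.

{α, δ}, total 627

Evaluate every pair (each demand assigned to the nearer of the two):
  {α, δ}: total = 627
  {γ, δ}: total = 826
  {α, β}: total = 847
  {α, γ}: total = 916
  {β, γ}: total = 936
  {β, δ}: total = 1335
Best pair: {α, δ} with total 627.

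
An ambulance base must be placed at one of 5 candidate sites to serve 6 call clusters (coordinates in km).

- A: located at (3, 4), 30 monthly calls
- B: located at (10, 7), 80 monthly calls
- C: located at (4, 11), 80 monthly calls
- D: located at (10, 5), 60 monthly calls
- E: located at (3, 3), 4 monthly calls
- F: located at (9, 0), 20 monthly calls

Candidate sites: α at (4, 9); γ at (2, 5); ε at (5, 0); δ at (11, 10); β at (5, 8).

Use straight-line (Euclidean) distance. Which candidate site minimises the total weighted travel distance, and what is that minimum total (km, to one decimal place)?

β, total 1345.4 km

Total weighted distance at each candidate:
  α (4, 9): total = 1481.8
  γ (2, 5): total = 1869.1
  ε (5, 0): total = 2224.7
  δ (11, 10): total = 1671.1
  β (5, 8): total = 1345.4
Minimum is at β with total 1345.4 km.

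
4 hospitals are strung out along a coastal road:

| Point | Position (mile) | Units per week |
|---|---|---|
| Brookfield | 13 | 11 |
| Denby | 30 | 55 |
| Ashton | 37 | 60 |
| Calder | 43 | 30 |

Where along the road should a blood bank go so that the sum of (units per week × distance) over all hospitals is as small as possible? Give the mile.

x = 37

For a sum of weighted absolute distances on a line, the optimum is the weighted median (not the mean). Total weight W = 156; half-weight = 78.
Sort by position and accumulate weight:
  mile 13 (Brookfield, w=11) → cum 11
  mile 30 (Denby, w=55) → cum 66
  mile 37 (Ashton, w=60) → cum 126  ≥ 78 → median here
  mile 43 (Calder, w=30) → cum 156
Optimal location: mile 37.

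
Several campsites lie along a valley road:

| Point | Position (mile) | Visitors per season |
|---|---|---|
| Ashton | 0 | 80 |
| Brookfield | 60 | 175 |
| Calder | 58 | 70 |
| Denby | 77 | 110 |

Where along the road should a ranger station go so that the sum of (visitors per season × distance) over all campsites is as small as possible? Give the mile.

x = 60

For a sum of weighted absolute distances on a line, the optimum is the weighted median (not the mean). Total weight W = 435; half-weight = 217.5.
Sort by position and accumulate weight:
  mile 0 (Ashton, w=80) → cum 80
  mile 58 (Calder, w=70) → cum 150
  mile 60 (Brookfield, w=175) → cum 325  ≥ 217.5 → median here
  mile 77 (Denby, w=110) → cum 435
Optimal location: mile 60.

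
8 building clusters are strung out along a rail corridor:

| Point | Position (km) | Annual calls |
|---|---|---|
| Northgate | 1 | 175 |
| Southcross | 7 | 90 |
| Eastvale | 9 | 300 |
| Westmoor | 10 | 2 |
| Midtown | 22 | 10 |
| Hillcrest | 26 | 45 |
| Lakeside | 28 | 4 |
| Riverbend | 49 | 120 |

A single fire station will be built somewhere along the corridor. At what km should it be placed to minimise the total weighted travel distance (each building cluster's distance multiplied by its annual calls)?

For a sum of weighted absolute distances on a line, the optimum is the weighted median (not the mean). Total weight W = 746; half-weight = 373.
Sort by position and accumulate weight:
  km 1 (Northgate, w=175) → cum 175
  km 7 (Southcross, w=90) → cum 265
  km 9 (Eastvale, w=300) → cum 565  ≥ 373 → median here
  km 10 (Westmoor, w=2) → cum 567
  km 22 (Midtown, w=10) → cum 577
  km 26 (Hillcrest, w=45) → cum 622
  km 28 (Lakeside, w=4) → cum 626
  km 49 (Riverbend, w=120) → cum 746
Optimal location: km 9.

x = 9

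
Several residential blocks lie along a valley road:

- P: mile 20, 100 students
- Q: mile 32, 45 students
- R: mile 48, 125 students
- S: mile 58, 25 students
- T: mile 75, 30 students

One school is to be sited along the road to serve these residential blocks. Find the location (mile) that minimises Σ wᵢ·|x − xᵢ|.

x = 48

For a sum of weighted absolute distances on a line, the optimum is the weighted median (not the mean). Total weight W = 325; half-weight = 162.5.
Sort by position and accumulate weight:
  mile 20 (P, w=100) → cum 100
  mile 32 (Q, w=45) → cum 145
  mile 48 (R, w=125) → cum 270  ≥ 162.5 → median here
  mile 58 (S, w=25) → cum 295
  mile 75 (T, w=30) → cum 325
Optimal location: mile 48.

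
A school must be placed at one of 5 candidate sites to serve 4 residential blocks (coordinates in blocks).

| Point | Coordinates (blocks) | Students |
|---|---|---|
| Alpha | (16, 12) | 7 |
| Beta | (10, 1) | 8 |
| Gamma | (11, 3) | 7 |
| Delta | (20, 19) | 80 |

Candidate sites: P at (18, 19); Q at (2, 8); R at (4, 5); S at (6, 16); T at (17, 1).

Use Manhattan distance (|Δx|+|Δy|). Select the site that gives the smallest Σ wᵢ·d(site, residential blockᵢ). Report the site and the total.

P, total 592 blocks

Total weighted distance at each candidate:
  P (18, 19): total = 592
  Q (2, 8): total = 2664
  R (4, 5): total = 2676
  S (6, 16): total = 1736
  T (17, 1): total = 1876
Minimum is at P with total 592 blocks.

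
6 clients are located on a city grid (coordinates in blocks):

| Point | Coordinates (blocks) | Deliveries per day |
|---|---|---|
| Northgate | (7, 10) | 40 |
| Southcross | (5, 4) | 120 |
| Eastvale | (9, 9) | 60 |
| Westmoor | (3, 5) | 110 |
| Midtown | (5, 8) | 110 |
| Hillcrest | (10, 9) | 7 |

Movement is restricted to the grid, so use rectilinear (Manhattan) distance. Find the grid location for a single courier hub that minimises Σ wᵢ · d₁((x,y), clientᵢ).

Manhattan distance separates: Σwᵢ(|x−xᵢ|+|y−yᵢ|) = Σwᵢ|x−xᵢ| + Σwᵢ|y−yᵢ|, so x and y are optimised independently as 1-D weighted medians.
Total weight W = 447; half = 223.5.
x-coordinate, sorted with cumulative weight:
  x=3 (Westmoor, w=110) cum 110
  x=5 (Southcross, w=120) cum 230  ← median
  x=5 (Midtown, w=110) cum 340
  x=7 (Northgate, w=40) cum 380
  x=9 (Eastvale, w=60) cum 440
  x=10 (Hillcrest, w=7) cum 447
⇒ x* = 5
y-coordinate, sorted with cumulative weight:
  y=4 (Southcross, w=120) cum 120
  y=5 (Westmoor, w=110) cum 230  ← median
  y=8 (Midtown, w=110) cum 340
  y=9 (Eastvale, w=60) cum 400
  y=9 (Hillcrest, w=7) cum 407
  y=10 (Northgate, w=40) cum 447
⇒ y* = 5

(5, 5)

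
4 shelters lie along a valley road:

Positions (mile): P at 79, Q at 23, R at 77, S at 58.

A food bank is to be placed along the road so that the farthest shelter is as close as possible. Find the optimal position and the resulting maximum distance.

The 1-center on a line is the midpoint of the two extreme points: leftmost at 23, rightmost at 79.
Optimal location = (23 + 79)/2 = 51; maximum distance = (79 − 23)/2 = 28.

location 51, max distance 28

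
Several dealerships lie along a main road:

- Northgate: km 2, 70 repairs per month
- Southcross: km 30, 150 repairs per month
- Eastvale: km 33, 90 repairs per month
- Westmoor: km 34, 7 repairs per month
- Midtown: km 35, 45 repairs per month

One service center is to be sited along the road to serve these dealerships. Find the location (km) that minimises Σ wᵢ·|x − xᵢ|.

x = 30

For a sum of weighted absolute distances on a line, the optimum is the weighted median (not the mean). Total weight W = 362; half-weight = 181.
Sort by position and accumulate weight:
  km 2 (Northgate, w=70) → cum 70
  km 30 (Southcross, w=150) → cum 220  ≥ 181 → median here
  km 33 (Eastvale, w=90) → cum 310
  km 34 (Westmoor, w=7) → cum 317
  km 35 (Midtown, w=45) → cum 362
Optimal location: km 30.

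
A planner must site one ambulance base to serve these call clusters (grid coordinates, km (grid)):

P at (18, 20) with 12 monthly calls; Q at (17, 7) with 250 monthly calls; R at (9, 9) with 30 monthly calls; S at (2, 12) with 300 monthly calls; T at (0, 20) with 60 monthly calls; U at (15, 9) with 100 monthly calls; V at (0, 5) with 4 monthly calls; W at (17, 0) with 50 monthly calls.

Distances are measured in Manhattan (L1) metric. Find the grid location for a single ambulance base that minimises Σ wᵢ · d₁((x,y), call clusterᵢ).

(15, 9)

Manhattan distance separates: Σwᵢ(|x−xᵢ|+|y−yᵢ|) = Σwᵢ|x−xᵢ| + Σwᵢ|y−yᵢ|, so x and y are optimised independently as 1-D weighted medians.
Total weight W = 806; half = 403.
x-coordinate, sorted with cumulative weight:
  x=0 (T, w=60) cum 60
  x=0 (V, w=4) cum 64
  x=2 (S, w=300) cum 364
  x=9 (R, w=30) cum 394
  x=15 (U, w=100) cum 494  ← median
  x=17 (Q, w=250) cum 744
  x=17 (W, w=50) cum 794
  x=18 (P, w=12) cum 806
⇒ x* = 15
y-coordinate, sorted with cumulative weight:
  y=0 (W, w=50) cum 50
  y=5 (V, w=4) cum 54
  y=7 (Q, w=250) cum 304
  y=9 (R, w=30) cum 334
  y=9 (U, w=100) cum 434  ← median
  y=12 (S, w=300) cum 734
  y=20 (P, w=12) cum 746
  y=20 (T, w=60) cum 806
⇒ y* = 9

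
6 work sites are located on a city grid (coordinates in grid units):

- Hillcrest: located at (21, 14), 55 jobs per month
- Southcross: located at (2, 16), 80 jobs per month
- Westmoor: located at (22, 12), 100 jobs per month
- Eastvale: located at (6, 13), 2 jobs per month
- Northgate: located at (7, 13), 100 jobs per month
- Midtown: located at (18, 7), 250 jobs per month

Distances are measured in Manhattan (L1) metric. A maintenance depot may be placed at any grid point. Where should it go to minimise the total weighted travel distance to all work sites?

Manhattan distance separates: Σwᵢ(|x−xᵢ|+|y−yᵢ|) = Σwᵢ|x−xᵢ| + Σwᵢ|y−yᵢ|, so x and y are optimised independently as 1-D weighted medians.
Total weight W = 587; half = 293.5.
x-coordinate, sorted with cumulative weight:
  x=2 (Southcross, w=80) cum 80
  x=6 (Eastvale, w=2) cum 82
  x=7 (Northgate, w=100) cum 182
  x=18 (Midtown, w=250) cum 432  ← median
  x=21 (Hillcrest, w=55) cum 487
  x=22 (Westmoor, w=100) cum 587
⇒ x* = 18
y-coordinate, sorted with cumulative weight:
  y=7 (Midtown, w=250) cum 250
  y=12 (Westmoor, w=100) cum 350  ← median
  y=13 (Eastvale, w=2) cum 352
  y=13 (Northgate, w=100) cum 452
  y=14 (Hillcrest, w=55) cum 507
  y=16 (Southcross, w=80) cum 587
⇒ y* = 12

(18, 12)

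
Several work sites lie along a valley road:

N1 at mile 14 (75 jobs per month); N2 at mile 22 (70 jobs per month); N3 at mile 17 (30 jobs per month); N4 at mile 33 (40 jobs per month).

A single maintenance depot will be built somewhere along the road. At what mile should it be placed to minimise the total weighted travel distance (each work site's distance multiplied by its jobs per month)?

For a sum of weighted absolute distances on a line, the optimum is the weighted median (not the mean). Total weight W = 215; half-weight = 107.5.
Sort by position and accumulate weight:
  mile 14 (N1, w=75) → cum 75
  mile 17 (N3, w=30) → cum 105
  mile 22 (N2, w=70) → cum 175  ≥ 107.5 → median here
  mile 33 (N4, w=40) → cum 215
Optimal location: mile 22.

x = 22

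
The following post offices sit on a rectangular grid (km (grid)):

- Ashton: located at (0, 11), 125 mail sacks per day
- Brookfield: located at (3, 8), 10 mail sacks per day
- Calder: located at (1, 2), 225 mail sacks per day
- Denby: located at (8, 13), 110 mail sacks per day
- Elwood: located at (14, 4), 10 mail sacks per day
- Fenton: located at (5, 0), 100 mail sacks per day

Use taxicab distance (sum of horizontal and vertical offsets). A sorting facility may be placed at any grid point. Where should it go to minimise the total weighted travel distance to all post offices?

(1, 2)

Manhattan distance separates: Σwᵢ(|x−xᵢ|+|y−yᵢ|) = Σwᵢ|x−xᵢ| + Σwᵢ|y−yᵢ|, so x and y are optimised independently as 1-D weighted medians.
Total weight W = 580; half = 290.
x-coordinate, sorted with cumulative weight:
  x=0 (Ashton, w=125) cum 125
  x=1 (Calder, w=225) cum 350  ← median
  x=3 (Brookfield, w=10) cum 360
  x=5 (Fenton, w=100) cum 460
  x=8 (Denby, w=110) cum 570
  x=14 (Elwood, w=10) cum 580
⇒ x* = 1
y-coordinate, sorted with cumulative weight:
  y=0 (Fenton, w=100) cum 100
  y=2 (Calder, w=225) cum 325  ← median
  y=4 (Elwood, w=10) cum 335
  y=8 (Brookfield, w=10) cum 345
  y=11 (Ashton, w=125) cum 470
  y=13 (Denby, w=110) cum 580
⇒ y* = 2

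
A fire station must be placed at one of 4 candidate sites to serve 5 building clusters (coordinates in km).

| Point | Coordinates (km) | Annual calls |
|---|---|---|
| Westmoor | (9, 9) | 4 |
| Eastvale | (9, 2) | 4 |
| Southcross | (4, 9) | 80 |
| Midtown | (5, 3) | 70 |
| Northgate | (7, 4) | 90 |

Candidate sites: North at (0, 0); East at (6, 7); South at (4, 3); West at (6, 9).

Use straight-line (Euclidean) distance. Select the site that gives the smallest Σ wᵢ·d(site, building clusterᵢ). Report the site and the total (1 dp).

East, total 837.2 km

Total weighted distance at each candidate:
  North (0, 0): total = 2009.5
  East (6, 7): total = 837.2
  South (4, 3): total = 886.2
  West (6, 9): total = 1087.2
Minimum is at East with total 837.2 km.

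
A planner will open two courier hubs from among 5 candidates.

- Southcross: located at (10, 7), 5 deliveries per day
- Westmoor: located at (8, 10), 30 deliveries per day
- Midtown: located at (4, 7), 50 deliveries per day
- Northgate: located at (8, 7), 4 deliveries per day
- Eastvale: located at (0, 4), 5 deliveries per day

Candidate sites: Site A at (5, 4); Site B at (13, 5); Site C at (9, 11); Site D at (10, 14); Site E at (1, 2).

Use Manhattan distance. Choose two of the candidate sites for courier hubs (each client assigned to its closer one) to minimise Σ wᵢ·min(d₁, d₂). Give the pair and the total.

Evaluate every pair (each demand assigned to the nearer of the two):
  {Site A, Site C}: total = 330
  {Site A, Site D}: total = 464
  {Site C, Site E}: total = 520
  {Site A, Site B}: total = 544
  {Site A, Site E}: total = 549
  {Site B, Site C}: total = 625
  {Site C, Site D}: total = 635
  {Site D, Site E}: total = 666
  {Site B, Site E}: total = 768
  {Site B, Site D}: total = 853
Best pair: {Site A, Site C} with total 330.

{Site A, Site C}, total 330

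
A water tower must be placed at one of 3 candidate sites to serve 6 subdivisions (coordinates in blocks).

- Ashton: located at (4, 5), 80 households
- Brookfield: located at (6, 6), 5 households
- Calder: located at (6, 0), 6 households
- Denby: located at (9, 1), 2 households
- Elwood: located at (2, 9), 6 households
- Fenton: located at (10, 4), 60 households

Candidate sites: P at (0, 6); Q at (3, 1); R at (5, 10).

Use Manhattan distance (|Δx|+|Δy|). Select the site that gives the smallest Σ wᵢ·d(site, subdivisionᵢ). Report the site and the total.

Total weighted distance at each candidate:
  P (0, 6): total = 1280
  Q (3, 1): total = 1130
  R (5, 10): total = 1281
Minimum is at Q with total 1130 blocks.

Q, total 1130 blocks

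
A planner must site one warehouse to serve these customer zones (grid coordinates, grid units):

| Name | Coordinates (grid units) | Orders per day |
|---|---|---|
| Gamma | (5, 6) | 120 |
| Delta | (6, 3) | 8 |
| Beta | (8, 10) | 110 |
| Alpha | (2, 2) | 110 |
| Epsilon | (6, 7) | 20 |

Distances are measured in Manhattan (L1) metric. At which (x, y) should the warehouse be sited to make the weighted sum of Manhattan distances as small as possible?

(5, 6)

Manhattan distance separates: Σwᵢ(|x−xᵢ|+|y−yᵢ|) = Σwᵢ|x−xᵢ| + Σwᵢ|y−yᵢ|, so x and y are optimised independently as 1-D weighted medians.
Total weight W = 368; half = 184.
x-coordinate, sorted with cumulative weight:
  x=2 (Alpha, w=110) cum 110
  x=5 (Gamma, w=120) cum 230  ← median
  x=6 (Delta, w=8) cum 238
  x=6 (Epsilon, w=20) cum 258
  x=8 (Beta, w=110) cum 368
⇒ x* = 5
y-coordinate, sorted with cumulative weight:
  y=2 (Alpha, w=110) cum 110
  y=3 (Delta, w=8) cum 118
  y=6 (Gamma, w=120) cum 238  ← median
  y=7 (Epsilon, w=20) cum 258
  y=10 (Beta, w=110) cum 368
⇒ y* = 6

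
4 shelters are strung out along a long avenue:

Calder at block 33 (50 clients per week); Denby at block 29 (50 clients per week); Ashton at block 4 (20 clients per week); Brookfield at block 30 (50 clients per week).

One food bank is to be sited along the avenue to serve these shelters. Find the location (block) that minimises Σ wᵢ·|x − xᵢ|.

For a sum of weighted absolute distances on a line, the optimum is the weighted median (not the mean). Total weight W = 170; half-weight = 85.
Sort by position and accumulate weight:
  block 4 (Ashton, w=20) → cum 20
  block 29 (Denby, w=50) → cum 70
  block 30 (Brookfield, w=50) → cum 120  ≥ 85 → median here
  block 33 (Calder, w=50) → cum 170
Optimal location: block 30.

x = 30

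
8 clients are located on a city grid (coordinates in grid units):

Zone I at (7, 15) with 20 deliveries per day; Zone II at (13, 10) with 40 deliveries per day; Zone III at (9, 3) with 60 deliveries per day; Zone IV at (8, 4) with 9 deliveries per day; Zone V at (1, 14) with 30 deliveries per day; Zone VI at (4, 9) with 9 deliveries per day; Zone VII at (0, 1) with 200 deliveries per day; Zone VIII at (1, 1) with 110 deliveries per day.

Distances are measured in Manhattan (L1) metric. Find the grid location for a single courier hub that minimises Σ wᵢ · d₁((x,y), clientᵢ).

(1, 1)

Manhattan distance separates: Σwᵢ(|x−xᵢ|+|y−yᵢ|) = Σwᵢ|x−xᵢ| + Σwᵢ|y−yᵢ|, so x and y are optimised independently as 1-D weighted medians.
Total weight W = 478; half = 239.
x-coordinate, sorted with cumulative weight:
  x=0 (Zone VII, w=200) cum 200
  x=1 (Zone V, w=30) cum 230
  x=1 (Zone VIII, w=110) cum 340  ← median
  x=4 (Zone VI, w=9) cum 349
  x=7 (Zone I, w=20) cum 369
  x=8 (Zone IV, w=9) cum 378
  x=9 (Zone III, w=60) cum 438
  x=13 (Zone II, w=40) cum 478
⇒ x* = 1
y-coordinate, sorted with cumulative weight:
  y=1 (Zone VII, w=200) cum 200
  y=1 (Zone VIII, w=110) cum 310  ← median
  y=3 (Zone III, w=60) cum 370
  y=4 (Zone IV, w=9) cum 379
  y=9 (Zone VI, w=9) cum 388
  y=10 (Zone II, w=40) cum 428
  y=14 (Zone V, w=30) cum 458
  y=15 (Zone I, w=20) cum 478
⇒ y* = 1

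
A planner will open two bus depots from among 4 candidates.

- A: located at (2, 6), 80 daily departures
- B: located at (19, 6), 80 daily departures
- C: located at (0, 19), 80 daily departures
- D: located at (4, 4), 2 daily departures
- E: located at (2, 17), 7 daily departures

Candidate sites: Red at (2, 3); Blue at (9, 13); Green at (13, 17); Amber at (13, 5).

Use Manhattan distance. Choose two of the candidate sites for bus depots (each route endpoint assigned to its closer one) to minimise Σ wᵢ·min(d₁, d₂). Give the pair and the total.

Evaluate every pair (each demand assigned to the nearer of the two):
  {Red, Amber}: total = 2344
  {Blue, Amber}: total = 2817
  {Green, Amber}: total = 2817
  {Red, Blue}: total = 2883
  {Red, Green}: total = 2883
  {Blue, Green}: total = 3785
Best pair: {Red, Amber} with total 2344.

{Red, Amber}, total 2344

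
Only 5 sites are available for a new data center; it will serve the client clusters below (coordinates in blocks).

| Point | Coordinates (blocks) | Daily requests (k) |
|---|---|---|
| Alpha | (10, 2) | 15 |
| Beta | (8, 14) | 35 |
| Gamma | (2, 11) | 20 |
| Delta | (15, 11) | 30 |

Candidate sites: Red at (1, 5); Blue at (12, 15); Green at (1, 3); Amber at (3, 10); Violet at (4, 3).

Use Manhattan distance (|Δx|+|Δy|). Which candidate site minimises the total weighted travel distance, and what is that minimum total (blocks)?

Blue, total 890 blocks

Total weighted distance at each candidate:
  Red (1, 5): total = 1480
  Blue (12, 15): total = 890
  Green (1, 3): total = 1620
  Amber (3, 10): total = 970
  Violet (4, 3): total = 1400
Minimum is at Blue with total 890 blocks.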